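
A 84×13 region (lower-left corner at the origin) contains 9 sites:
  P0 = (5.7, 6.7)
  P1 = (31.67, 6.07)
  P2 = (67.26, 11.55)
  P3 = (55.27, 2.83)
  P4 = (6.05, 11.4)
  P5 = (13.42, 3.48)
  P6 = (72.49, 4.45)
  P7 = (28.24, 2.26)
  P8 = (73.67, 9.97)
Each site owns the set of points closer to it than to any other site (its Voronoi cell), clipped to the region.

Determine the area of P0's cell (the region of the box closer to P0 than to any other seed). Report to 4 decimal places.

Area of P0's cell: 84.6419

1. box [0,84]×[0,13]: [(0, 0) (84, 0) (84, 13) (0, 13)]
2. ⊥bis P0·P1 via (18.685,6.385): [(0, 0) (18.5301, 0) (18.8455, 13) (0, 13)]  |A|=242.9413
3. ⊥bis P0·P2 via (36.48,9.125): [(0, 0) (18.5301, 0) (18.8455, 13) (0, 13)]  |A|=242.9413
4. ⊥bis P0·P3 via (30.485,4.765): [(0, 0) (18.5301, 0) (18.8455, 13) (0, 13)]  |A|=242.9413
5. ⊥bis P0·P4 via (5.875,9.05): [(0, 9.4875) (0, 0) (18.5301, 0) (18.7264, 8.093)]  |A|=163.8154
6. ⊥bis P0·P5 via (9.56,5.09): [(11.0509, 8.6646) (0, 9.4875) (0, 0) (7.437, 0)]  |A|=84.6419
7. ⊥bis P0·P6 via (39.095,5.575): [(11.0509, 8.6646) (0, 9.4875) (0, 0) (7.437, 0)]  |A|=84.6419
8. ⊥bis P0·P7 via (16.97,4.48): [(11.0509, 8.6646) (0, 9.4875) (0, 0) (7.437, 0)]  |A|=84.6419
9. ⊥bis P0·P8 via (39.685,8.335): [(11.0509, 8.6646) (0, 9.4875) (0, 0) (7.437, 0)]  |A|=84.6419
10. canonical 4-gon: [(11.0509, 8.6646) (0, 9.4875) (0, 0) (7.437, 0)]
11. shoelace: 84.6419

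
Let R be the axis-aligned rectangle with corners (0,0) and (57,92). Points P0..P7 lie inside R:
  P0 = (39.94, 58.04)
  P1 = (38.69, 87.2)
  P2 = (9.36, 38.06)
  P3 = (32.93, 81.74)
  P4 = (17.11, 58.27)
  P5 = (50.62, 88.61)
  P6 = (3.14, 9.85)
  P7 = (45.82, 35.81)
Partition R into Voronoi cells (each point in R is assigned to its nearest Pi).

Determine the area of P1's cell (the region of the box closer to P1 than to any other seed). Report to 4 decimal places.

1. box [0,57]×[0,92]: [(0, 0) (57, 0) (57, 92) (0, 92)]
2. ⊥bis P1·P0 via (39.315,72.62): [(0, 70.9347) (57, 73.3781) (57, 92) (0, 92)]  |A|=1131.0855
3. ⊥bis P1·P2 via (24.025,62.63): [(0, 76.9697) (9.4337, 71.3391) (57, 73.3781) (57, 92) (0, 92)]  |A|=1102.6194
4. ⊥bis P1·P3 via (35.81,84.47): [(46.7411, 72.9383) (57, 73.3781) (57, 92) (28.6722, 92)]  |A|=365.5081
5. ⊥bis P1·P4 via (27.9,72.735): [(46.7411, 72.9383) (57, 73.3781) (57, 92) (28.6722, 92)]  |A|=365.5081
6. ⊥bis P1·P5 via (44.655,87.905): [(46.3787, 73.3206) (44.171, 92) (28.6722, 92)]  |A|=144.7546
7. ⊥bis P1·P6 via (20.915,48.525): [(46.3787, 73.3206) (44.171, 92) (28.6722, 92)]  |A|=144.7546
8. ⊥bis P1·P7 via (42.255,61.505): [(46.3787, 73.3206) (44.171, 92) (28.6722, 92)]  |A|=144.7546
9. canonical 3-gon: [(46.3787, 73.3206) (44.171, 92) (28.6722, 92)]
10. shoelace: 144.7546

Area of P1's cell: 144.7546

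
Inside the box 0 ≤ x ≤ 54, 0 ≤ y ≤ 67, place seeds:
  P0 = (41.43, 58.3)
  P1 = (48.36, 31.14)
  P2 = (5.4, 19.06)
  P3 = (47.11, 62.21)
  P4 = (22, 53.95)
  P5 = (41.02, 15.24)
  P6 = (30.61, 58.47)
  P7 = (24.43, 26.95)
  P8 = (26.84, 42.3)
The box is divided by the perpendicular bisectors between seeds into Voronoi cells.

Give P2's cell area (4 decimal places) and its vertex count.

Area of P2's cell: 644.3227 (6 vertices)

1. box [0,54]×[0,67]: [(0, 0) (54, 0) (54, 67) (0, 67)]
2. ⊥bis P2·P0 via (23.415,38.68): [(0, 60.1796) (0, 0) (54, 0) (54, 10.597)]  |A|=1910.9665
3. ⊥bis P2·P1 via (26.88,25.1): [(22.9383, 39.1177) (0, 60.1796) (0, 0) (33.9379, 0)]  |A|=1353.9957
4. ⊥bis P2·P3 via (26.255,40.635): [(22.9383, 39.1177) (0, 60.1796) (0, 0) (33.9379, 0)]  |A|=1353.9957
5. ⊥bis P2·P4 via (13.7,36.505): [(25.2133, 31.0272) (0, 43.0232) (0, 0) (33.9379, 0)]  |A|=1068.8778
6. ⊥bis P2·P5 via (23.21,17.15): [(24.7232, 31.2604) (0, 43.0232) (0, 0) (21.3708, 0)]  |A|=865.8655
7. ⊥bis P2·P6 via (18.005,38.765): [(24.7232, 31.2604) (0, 43.0232) (0, 0) (21.3708, 0)]  |A|=865.8655
8. ⊥bis P2·P7 via (14.915,23.005): [(22.0042, 5.9064) (8.2409, 39.1023) (0, 43.0232) (0, 0) (21.3708, 0)]  |A|=646.2585
9. ⊥bis P2·P8 via (16.12,30.68): [(22.0042, 5.9064) (9.0154, 37.2343) (5.659, 40.3307) (0, 43.0232) (0, 0) (21.3708, 0)]  |A|=644.3227
10. canonical 6-gon: [(22.0042, 5.9064) (9.0154, 37.2343) (5.659, 40.3307) (0, 43.0232) (0, 0) (21.3708, 0)]
11. shoelace: 644.3227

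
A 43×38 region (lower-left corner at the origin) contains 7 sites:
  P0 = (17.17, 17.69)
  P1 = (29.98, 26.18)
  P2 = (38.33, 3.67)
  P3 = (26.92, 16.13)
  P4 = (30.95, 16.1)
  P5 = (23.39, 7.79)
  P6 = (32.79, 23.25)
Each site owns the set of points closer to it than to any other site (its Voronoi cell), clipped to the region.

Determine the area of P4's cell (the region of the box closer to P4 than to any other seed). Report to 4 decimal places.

1. box [0,43]×[0,38]: [(0, 0) (43, 0) (43, 38) (0, 38)]
2. ⊥bis P4·P0 via (24.06,16.895): [(22.1106, 0) (43, 0) (43, 38) (26.4952, 38)]  |A|=710.4904
3. ⊥bis P4·P1 via (30.465,21.14): [(24.4834, 20.5644) (22.1106, 0) (43, 0) (43, 22.3462)]  |A|=421.6774
4. ⊥bis P4·P2 via (34.64,9.885): [(24.4834, 20.5644) (22.4136, 2.6259) (43, 14.8485) (43, 22.3462)]  |A|=241.4118
5. ⊥bis P4·P3 via (28.935,16.115): [(28.9713, 20.9963) (28.8631, 6.4551) (43, 14.8485) (43, 22.3462)]  |A|=154.9206
6. ⊥bis P4·P5 via (27.17,11.945): [(28.9713, 20.9963) (28.8923, 10.3781) (31.4901, 8.0148) (43, 14.8485) (43, 22.3462)]  |A|=149.7905
7. ⊥bis P4·P6 via (31.87,19.675): [(28.9671, 20.422) (28.8923, 10.3781) (31.4901, 8.0148) (43, 14.8485) (43, 16.8108)]  |A|=106.9262
8. canonical 5-gon: [(28.9671, 20.422) (28.8923, 10.3781) (31.4901, 8.0148) (43, 14.8485) (43, 16.8108)]
9. shoelace: 106.9262

Area of P4's cell: 106.9262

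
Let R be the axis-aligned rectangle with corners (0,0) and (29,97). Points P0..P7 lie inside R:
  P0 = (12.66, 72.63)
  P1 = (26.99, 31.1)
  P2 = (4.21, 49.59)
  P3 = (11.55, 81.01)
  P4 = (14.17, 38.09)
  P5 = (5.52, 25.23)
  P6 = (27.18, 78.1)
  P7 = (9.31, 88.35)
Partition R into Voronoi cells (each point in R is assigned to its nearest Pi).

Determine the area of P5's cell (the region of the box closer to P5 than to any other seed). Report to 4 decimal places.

1. box [0,29]×[0,97]: [(0, 0) (29, 0) (29, 97) (0, 97)]
2. ⊥bis P5·P0 via (9.09,48.93): [(0, 50.2993) (0, 0) (29, 0) (29, 45.9309)]  |A|=1395.3372
3. ⊥bis P5·P1 via (16.255,28.165): [(10.6417, 48.6963) (0, 50.2993) (0, 0) (23.9554, 0)]  |A|=850.904
4. ⊥bis P5·P2 via (4.865,37.41): [(13.599, 37.8797) (0, 37.1484) (0, 0) (23.9554, 0)]  |A|=706.302
5. ⊥bis P5·P3 via (8.535,53.12): [(13.599, 37.8797) (0, 37.1484) (0, 0) (23.9554, 0)]  |A|=706.302
6. ⊥bis P5·P4 via (9.845,31.66): [(16.5286, 27.1645) (1.5606, 37.2323) (0, 37.1484) (0, 0) (23.9554, 0)]  |A|=640.8569
7. ⊥bis P5·P6 via (16.35,51.665): [(16.5286, 27.1645) (1.5606, 37.2323) (0, 37.1484) (0, 0) (23.9554, 0)]  |A|=640.8569
8. ⊥bis P5·P7 via (7.415,56.79): [(16.5286, 27.1645) (1.5606, 37.2323) (0, 37.1484) (0, 0) (23.9554, 0)]  |A|=640.8569
9. canonical 5-gon: [(16.5286, 27.1645) (1.5606, 37.2323) (0, 37.1484) (0, 0) (23.9554, 0)]
10. shoelace: 640.8569

Area of P5's cell: 640.8569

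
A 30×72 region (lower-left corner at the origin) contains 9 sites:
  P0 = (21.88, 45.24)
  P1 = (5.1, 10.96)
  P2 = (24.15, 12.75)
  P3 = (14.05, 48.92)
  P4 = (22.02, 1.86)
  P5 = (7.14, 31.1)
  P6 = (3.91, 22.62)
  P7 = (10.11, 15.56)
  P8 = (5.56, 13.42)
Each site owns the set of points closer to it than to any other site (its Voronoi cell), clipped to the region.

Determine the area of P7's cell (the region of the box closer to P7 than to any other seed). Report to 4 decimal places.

Area of P7's cell: 143.2860

1. box [0,30]×[0,72]: [(0, 0) (30, 0) (30, 72) (0, 72)]
2. ⊥bis P7·P0 via (15.995,30.4): [(0, 36.743) (0, 0) (30, 0) (30, 24.8461)]  |A|=923.8374
3. ⊥bis P7·P1 via (7.605,13.26): [(0, 36.743) (0, 21.5428) (19.7799, 0) (30, 0) (30, 24.8461)]  |A|=710.7804
4. ⊥bis P7·P2 via (17.13,14.155): [(20.0588, 28.7885) (0, 36.743) (0, 21.5428) (15.2782, 4.9028)]  |A|=374.6879
5. ⊥bis P7·P3 via (12.08,32.24): [(20.0588, 28.7885) (11.0477, 32.3619) (0, 33.6667) (0, 21.5428) (15.2782, 4.9028)]  |A|=357.6948
6. ⊥bis P7·P4 via (16.065,8.71): [(16.035, 8.6839) (20.0588, 28.7885) (11.0477, 32.3619) (0, 33.6667) (0, 21.5428) (13.6835, 6.6397)]  |A|=354.0227
7. ⊥bis P7·P5 via (8.625,23.33): [(16.035, 8.6839) (19.3776, 25.385) (0, 21.6816) (0, 21.5428) (13.6835, 6.6397)]  |A|=188.2451
8. ⊥bis P7·P6 via (7.01,19.09): [(16.035, 8.6839) (19.3776, 25.385) (12.7319, 24.1149) (4.376, 16.7768) (13.6835, 6.6397)]  |A|=151.3939
9. ⊥bis P7·P8 via (7.835,14.49): [(16.035, 8.6839) (19.3776, 25.385) (12.7319, 24.1149) (6.0627, 18.2581) (9.2626, 11.4546) (13.6835, 6.6397)]  |A|=143.286
10. canonical 6-gon: [(16.035, 8.6839) (19.3776, 25.385) (12.7319, 24.1149) (6.0627, 18.2581) (9.2626, 11.4546) (13.6835, 6.6397)]
11. shoelace: 143.286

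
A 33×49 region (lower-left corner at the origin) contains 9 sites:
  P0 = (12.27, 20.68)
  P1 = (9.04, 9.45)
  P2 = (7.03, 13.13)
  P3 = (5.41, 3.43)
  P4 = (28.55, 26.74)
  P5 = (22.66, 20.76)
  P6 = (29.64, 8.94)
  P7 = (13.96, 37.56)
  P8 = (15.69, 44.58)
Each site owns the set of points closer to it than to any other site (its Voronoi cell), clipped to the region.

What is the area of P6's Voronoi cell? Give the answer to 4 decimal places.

Area of P6's cell: 203.3964

1. box [0,33]×[0,49]: [(0, 0) (33, 0) (33, 49) (0, 49)]
2. ⊥bis P6·P0 via (20.955,14.81): [(10.9452, 0) (33, 0) (33, 32.6313)]  |A|=359.8372
3. ⊥bis P6·P1 via (19.34,9.195): [(19.4229, 12.5432) (19.1124, 0) (33, 0) (33, 32.6313)]  |A|=308.6166
4. ⊥bis P6·P2 via (18.335,11.035): [(19.4229, 12.5432) (19.1124, 0) (33, 0) (33, 32.6313)]  |A|=308.6166
5. ⊥bis P6·P3 via (17.525,6.185): [(19.4229, 12.5432) (19.1124, 0) (33, 0) (33, 32.6313)]  |A|=308.6166
6. ⊥bis P6·P4 via (29.095,17.84): [(22.7399, 17.4508) (19.4229, 12.5432) (19.1124, 0) (33, 0) (33, 18.0791)]  |A|=233.9633
7. ⊥bis P6·P5 via (26.15,14.85): [(31.4584, 17.9847) (19.381, 10.8528) (19.1124, 0) (33, 0) (33, 18.0791)]  |A|=203.3964
8. ⊥bis P6·P7 via (21.8,23.25): [(31.4584, 17.9847) (19.381, 10.8528) (19.1124, 0) (33, 0) (33, 18.0791)]  |A|=203.3964
9. ⊥bis P6·P8 via (22.665,26.76): [(31.4584, 17.9847) (19.381, 10.8528) (19.1124, 0) (33, 0) (33, 18.0791)]  |A|=203.3964
10. canonical 5-gon: [(31.4584, 17.9847) (19.381, 10.8528) (19.1124, 0) (33, 0) (33, 18.0791)]
11. shoelace: 203.3964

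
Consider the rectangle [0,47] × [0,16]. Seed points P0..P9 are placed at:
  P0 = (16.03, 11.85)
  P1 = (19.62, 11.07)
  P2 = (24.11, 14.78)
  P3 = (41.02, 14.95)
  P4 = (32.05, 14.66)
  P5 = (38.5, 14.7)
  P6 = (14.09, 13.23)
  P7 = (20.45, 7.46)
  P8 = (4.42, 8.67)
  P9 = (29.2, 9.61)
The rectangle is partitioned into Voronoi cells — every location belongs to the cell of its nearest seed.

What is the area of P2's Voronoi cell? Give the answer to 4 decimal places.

Area of P2's cell: 31.0675

1. box [0,47]×[0,16]: [(0, 0) (47, 0) (47, 16) (0, 16)]
2. ⊥bis P2·P0 via (20.07,13.315): [(24.8983, 0) (47, 0) (47, 16) (19.0964, 16)]  |A|=400.0425
3. ⊥bis P2·P1 via (21.865,12.925): [(32.5447, 0) (47, 0) (47, 16) (19.3242, 16)]  |A|=337.0491
4. ⊥bis P2·P3 via (32.565,14.865): [(32.5447, 0) (32.7144, 0) (32.5536, 16) (19.3242, 16)]  |A|=107.1933
5. ⊥bis P2·P4 via (28.08,14.72): [(27.9417, 5.5707) (28.0993, 16) (19.3242, 16)]  |A|=45.7594
6. ⊥bis P2·P5 via (31.305,14.74): [(27.9417, 5.5707) (28.0993, 16) (19.3242, 16)]  |A|=45.7594
7. ⊥bis P2·P6 via (19.1,14.005): [(27.9417, 5.5707) (28.0993, 16) (19.3242, 16)]  |A|=45.7594
8. ⊥bis P2·P7 via (22.28,11.12): [(24.1142, 10.2029) (27.9825, 8.2687) (28.0993, 16) (19.3242, 16)]  |A|=40.5016
9. ⊥bis P2·P8 via (14.265,11.725): [(24.1142, 10.2029) (27.9825, 8.2687) (28.0993, 16) (19.3242, 16)]  |A|=40.5016
10. ⊥bis P2·P9 via (26.655,12.195): [(24.1142, 10.2029) (24.4573, 10.0313) (28.0628, 13.581) (28.0993, 16) (19.3242, 16)]  |A|=31.0675
11. canonical 5-gon: [(24.1142, 10.2029) (24.4573, 10.0313) (28.0628, 13.581) (28.0993, 16) (19.3242, 16)]
12. shoelace: 31.0675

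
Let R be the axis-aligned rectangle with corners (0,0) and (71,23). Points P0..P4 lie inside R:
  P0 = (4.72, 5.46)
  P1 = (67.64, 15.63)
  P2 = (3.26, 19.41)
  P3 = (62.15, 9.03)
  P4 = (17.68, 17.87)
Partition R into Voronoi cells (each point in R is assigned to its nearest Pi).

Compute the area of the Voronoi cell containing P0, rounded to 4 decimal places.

1. box [0,71]×[0,23]: [(0, 0) (71, 0) (71, 23) (0, 23)]
2. ⊥bis P0·P1 via (36.18,10.545): [(0, 0) (37.8844, 0) (34.1669, 23) (0, 23)]  |A|=828.5897
3. ⊥bis P0·P2 via (3.99,12.435): [(0, 12.0174) (0, 0) (37.8844, 0) (35.3441, 15.7165)]  |A|=510.0777
4. ⊥bis P0·P3 via (33.435,7.245): [(32.9241, 15.4632) (0, 12.0174) (0, 0) (33.8854, 0)]  |A|=459.82
5. ⊥bis P0·P4 via (11.2,11.665): [(9.8731, 13.0507) (0, 12.0174) (0, 0) (22.37, 0)]  |A|=205.2965
6. canonical 4-gon: [(9.8731, 13.0507) (0, 12.0174) (0, 0) (22.37, 0)]
7. shoelace: 205.2965

Area of P0's cell: 205.2965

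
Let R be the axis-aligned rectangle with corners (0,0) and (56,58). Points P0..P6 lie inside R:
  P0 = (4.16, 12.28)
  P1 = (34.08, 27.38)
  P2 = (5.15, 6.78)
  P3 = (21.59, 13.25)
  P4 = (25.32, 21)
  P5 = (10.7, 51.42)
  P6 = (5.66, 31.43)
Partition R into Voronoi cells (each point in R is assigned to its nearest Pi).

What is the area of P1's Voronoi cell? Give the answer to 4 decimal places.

Area of P1's cell: 1334.6880

1. box [0,56]×[0,58]: [(0, 0) (56, 0) (56, 58) (0, 58)]
2. ⊥bis P1·P0 via (19.12,19.83): [(0, 57.7155) (29.1278, 0) (56, 0) (56, 58) (0, 58)]  |A|=2407.4382
3. ⊥bis P1·P2 via (19.615,17.08): [(0, 57.7155) (22.6807, 12.7746) (31.777, 0) (56, 0) (56, 58) (0, 58)]  |A|=2390.5166
4. ⊥bis P1·P3 via (27.835,20.315): [(0, 57.7155) (11.6591, 34.6134) (50.8175, 0) (56, 0) (56, 58) (0, 58)]  |A|=2032.0612
5. ⊥bis P1·P4 via (29.7,24.19): [(40.9931, 8.6841) (50.8175, 0) (56, 0) (56, 58) (5.0758, 58)]  |A|=1713.3886
6. ⊥bis P1·P5 via (22.39,39.4): [(20.1846, 37.2551) (40.9931, 8.6841) (50.8175, 0) (56, 0) (56, 58) (41.5151, 58)]  |A|=1335.4243
7. ⊥bis P1·P6 via (19.87,29.405): [(21.1181, 38.163) (20.8571, 36.3317) (40.9931, 8.6841) (50.8175, 0) (56, 0) (56, 58) (41.5151, 58)]  |A|=1334.688
8. canonical 7-gon: [(21.1181, 38.163) (20.8571, 36.3317) (40.9931, 8.6841) (50.8175, 0) (56, 0) (56, 58) (41.5151, 58)]
9. shoelace: 1334.688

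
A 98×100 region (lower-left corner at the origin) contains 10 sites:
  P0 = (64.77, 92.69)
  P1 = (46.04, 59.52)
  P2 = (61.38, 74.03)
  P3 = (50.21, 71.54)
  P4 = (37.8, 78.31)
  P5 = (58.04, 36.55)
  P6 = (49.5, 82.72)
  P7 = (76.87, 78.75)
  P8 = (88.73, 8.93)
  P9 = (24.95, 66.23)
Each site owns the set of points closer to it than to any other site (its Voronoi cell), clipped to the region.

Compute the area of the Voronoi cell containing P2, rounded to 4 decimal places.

Area of P2's cell: 389.9150

1. box [0,98]×[0,100]: [(0, 0) (98, 0) (98, 100) (0, 100)]
2. ⊥bis P2·P0 via (63.075,83.36): [(0, 94.819) (0, 0) (98, 0) (98, 77.0151)]  |A|=8419.8693
3. ⊥bis P2·P1 via (53.71,66.775): [(32.824, 88.8558) (98, 19.9515) (98, 77.0151)]  |A|=1859.5892
4. ⊥bis P2·P3 via (55.795,72.785): [(53.0309, 85.1847) (58.1907, 62.038) (98, 19.9515) (98, 77.0151)]  |A|=1635.198
5. ⊥bis P2·P4 via (49.59,76.17): [(53.0309, 85.1847) (58.1907, 62.038) (98, 19.9515) (98, 77.0151)]  |A|=1635.198
6. ⊥bis P2·P5 via (59.71,55.29): [(53.0309, 85.1847) (58.1907, 62.038) (65.0213, 54.8167) (98, 51.8778) (98, 77.0151)]  |A|=1108.7539
7. ⊥bis P2·P6 via (55.44,78.375): [(59.5543, 83.9996) (54.757, 77.4413) (58.1907, 62.038) (65.0213, 54.8167) (98, 51.8778) (98, 77.0151)]  |A|=1084.5199
8. ⊥bis P2·P7 via (69.125,76.39): [(67.2312, 82.6049) (59.5543, 83.9996) (54.757, 77.4413) (58.1907, 62.038) (65.0213, 54.8167) (75.9967, 53.8386)]  |A|=389.915
9. ⊥bis P2·P8 via (75.055,41.48): [(67.2312, 82.6049) (59.5543, 83.9996) (54.757, 77.4413) (58.1907, 62.038) (65.0213, 54.8167) (75.9967, 53.8386)]  |A|=389.915
10. ⊥bis P2·P9 via (43.165,70.13): [(67.2312, 82.6049) (59.5543, 83.9996) (54.757, 77.4413) (58.1907, 62.038) (65.0213, 54.8167) (75.9967, 53.8386)]  |A|=389.915
11. canonical 6-gon: [(67.2312, 82.6049) (59.5543, 83.9996) (54.757, 77.4413) (58.1907, 62.038) (65.0213, 54.8167) (75.9967, 53.8386)]
12. shoelace: 389.915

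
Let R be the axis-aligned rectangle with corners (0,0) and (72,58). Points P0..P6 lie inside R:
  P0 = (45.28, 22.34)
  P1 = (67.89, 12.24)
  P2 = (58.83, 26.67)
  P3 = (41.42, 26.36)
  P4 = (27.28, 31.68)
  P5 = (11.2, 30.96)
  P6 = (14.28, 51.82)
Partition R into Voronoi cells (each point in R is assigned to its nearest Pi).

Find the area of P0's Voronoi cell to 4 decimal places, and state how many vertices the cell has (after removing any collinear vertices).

Area of P0's cell: 548.0321 (5 vertices)

1. box [0,72]×[0,58]: [(0, 0) (72, 0) (72, 58) (0, 58)]
2. ⊥bis P0·P1 via (56.585,17.29): [(0, 0) (48.8615, 0) (72, 51.7982) (72, 58) (0, 58)]  |A|=3576.7325
3. ⊥bis P0·P2 via (52.055,24.505): [(0, 0) (48.8615, 0) (55.2883, 14.3871) (41.3514, 58) (0, 58)]  |A|=2856.5746
4. ⊥bis P0·P3 via (43.35,24.35): [(17.9907, 0) (48.8615, 0) (55.2883, 14.3871) (50.049, 30.7824)]  |A|=565.5116
5. ⊥bis P0·P4 via (36.28,27.01): [(26.5089, 8.1792) (22.2648, 0) (48.8615, 0) (55.2883, 14.3871) (50.049, 30.7824)]  |A|=548.0321
6. ⊥bis P0·P5 via (28.24,26.65): [(26.5089, 8.1792) (22.2648, 0) (48.8615, 0) (55.2883, 14.3871) (50.049, 30.7824)]  |A|=548.0321
7. ⊥bis P0·P6 via (29.78,37.08): [(26.5089, 8.1792) (22.2648, 0) (48.8615, 0) (55.2883, 14.3871) (50.049, 30.7824)]  |A|=548.0321
8. canonical 5-gon: [(26.5089, 8.1792) (22.2648, 0) (48.8615, 0) (55.2883, 14.3871) (50.049, 30.7824)]
9. shoelace: 548.0321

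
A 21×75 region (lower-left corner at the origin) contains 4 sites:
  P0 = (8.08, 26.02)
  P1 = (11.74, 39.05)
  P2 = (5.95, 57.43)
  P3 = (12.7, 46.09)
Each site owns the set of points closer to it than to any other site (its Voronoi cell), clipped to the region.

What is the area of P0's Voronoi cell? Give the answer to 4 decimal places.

Area of P0's cell: 679.7548

1. box [0,21]×[0,75]: [(0, 0) (21, 0) (21, 75) (0, 75)]
2. ⊥bis P0·P1 via (9.91,32.535): [(0, 35.3186) (0, 0) (21, 0) (21, 29.4199)]  |A|=679.7548
3. ⊥bis P0·P2 via (7.015,41.725): [(0, 35.3186) (0, 0) (21, 0) (21, 29.4199)]  |A|=679.7548
4. ⊥bis P0·P3 via (10.39,36.055): [(0, 35.3186) (0, 0) (21, 0) (21, 29.4199)]  |A|=679.7548
5. canonical 4-gon: [(0, 35.3186) (0, 0) (21, 0) (21, 29.4199)]
6. shoelace: 679.7548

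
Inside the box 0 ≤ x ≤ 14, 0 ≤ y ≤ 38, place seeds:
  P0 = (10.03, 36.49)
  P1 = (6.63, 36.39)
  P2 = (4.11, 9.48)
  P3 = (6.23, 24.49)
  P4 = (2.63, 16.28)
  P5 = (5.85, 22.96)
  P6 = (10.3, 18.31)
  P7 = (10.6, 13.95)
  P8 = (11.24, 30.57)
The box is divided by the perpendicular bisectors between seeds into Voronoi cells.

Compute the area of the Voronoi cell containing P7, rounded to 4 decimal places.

1. box [0,14]×[0,38]: [(0, 0) (14, 0) (14, 38) (0, 38)]
2. ⊥bis P7·P0 via (10.315,25.22): [(0, 24.9592) (0, 0) (14, 0) (14, 25.3132)]  |A|=351.9064
3. ⊥bis P7·P1 via (8.615,25.17): [(8.6612, 25.1782) (0, 23.6459) (0, 0) (14, 0) (14, 25.3132)]  |A|=346.219
4. ⊥bis P7·P2 via (7.355,11.715): [(8.6612, 25.1782) (0, 23.6459) (0, 22.3937) (14, 2.0671) (14, 25.3132)]  |A|=174.9931
5. ⊥bis P7·P3 via (8.415,19.22): [(3.5696, 17.211) (14, 2.0671) (14, 21.5356)]  |A|=101.5321
6. ⊥bis P7·P4 via (6.615,15.115): [(7.7323, 18.937) (6.1377, 13.4824) (14, 2.0671) (14, 21.5356)]  |A|=91.5552
7. ⊥bis P7·P5 via (8.225,18.455): [(7.476, 18.0601) (6.1377, 13.4824) (14, 2.0671) (14, 21.4995)]  |A|=89.0228
8. ⊥bis P7·P6 via (10.45,16.13): [(6.8391, 15.8815) (6.1377, 13.4824) (14, 2.0671) (14, 16.3743)]  |A|=64.6608
9. ⊥bis P7·P8 via (10.92,22.26): [(6.8391, 15.8815) (6.1377, 13.4824) (14, 2.0671) (14, 16.3743)]  |A|=64.6608
10. canonical 4-gon: [(6.8391, 15.8815) (6.1377, 13.4824) (14, 2.0671) (14, 16.3743)]
11. shoelace: 64.6608

Area of P7's cell: 64.6608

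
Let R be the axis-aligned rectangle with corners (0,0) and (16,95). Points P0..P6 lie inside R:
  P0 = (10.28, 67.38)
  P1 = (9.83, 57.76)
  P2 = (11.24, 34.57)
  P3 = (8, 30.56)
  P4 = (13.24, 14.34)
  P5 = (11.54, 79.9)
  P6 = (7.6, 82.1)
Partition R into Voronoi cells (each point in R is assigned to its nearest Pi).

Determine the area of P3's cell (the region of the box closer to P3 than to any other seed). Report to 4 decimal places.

Area of P3's cell: 196.3254

1. box [0,16]×[0,95]: [(0, 0) (16, 0) (16, 95) (0, 95)]
2. ⊥bis P3·P0 via (9.14,48.97): [(0, 49.536) (0, 0) (16, 0) (16, 48.5452)]  |A|=784.6495
3. ⊥bis P3·P1 via (8.915,44.16): [(0, 44.7598) (0, 0) (16, 0) (16, 43.6833)]  |A|=707.545
4. ⊥bis P3·P2 via (9.62,32.565): [(0, 40.3378) (0, 0) (16, 0) (16, 27.4101)]  |A|=541.9828
5. ⊥bis P3·P4 via (10.62,22.45): [(0, 40.3378) (0, 19.0191) (16, 24.1881) (16, 27.4101)]  |A|=196.3254
6. ⊥bis P3·P5 via (9.77,55.23): [(0, 40.3378) (0, 19.0191) (16, 24.1881) (16, 27.4101)]  |A|=196.3254
7. ⊥bis P3·P6 via (7.8,56.33): [(0, 40.3378) (0, 19.0191) (16, 24.1881) (16, 27.4101)]  |A|=196.3254
8. canonical 4-gon: [(0, 40.3378) (0, 19.0191) (16, 24.1881) (16, 27.4101)]
9. shoelace: 196.3254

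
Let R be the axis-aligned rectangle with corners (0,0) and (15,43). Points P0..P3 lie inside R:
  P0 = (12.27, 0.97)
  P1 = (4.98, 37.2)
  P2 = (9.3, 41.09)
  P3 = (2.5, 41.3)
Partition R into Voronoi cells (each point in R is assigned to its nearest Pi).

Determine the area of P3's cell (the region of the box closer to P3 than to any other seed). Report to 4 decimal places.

Area of P3's cell: 24.9882

1. box [0,15]×[0,43]: [(0, 0) (15, 0) (15, 43) (0, 43)]
2. ⊥bis P3·P0 via (7.385,21.135): [(0, 19.346) (15, 22.9797) (15, 43) (0, 43)]  |A|=327.5571
3. ⊥bis P3·P1 via (3.74,39.25): [(0, 36.9878) (9.9396, 43) (0, 43)]  |A|=29.8796
4. ⊥bis P3·P2 via (5.9,41.195): [(0, 36.9878) (5.8799, 40.5444) (5.9557, 43) (0, 43)]  |A|=24.9882
5. canonical 4-gon: [(0, 36.9878) (5.8799, 40.5444) (5.9557, 43) (0, 43)]
6. shoelace: 24.9882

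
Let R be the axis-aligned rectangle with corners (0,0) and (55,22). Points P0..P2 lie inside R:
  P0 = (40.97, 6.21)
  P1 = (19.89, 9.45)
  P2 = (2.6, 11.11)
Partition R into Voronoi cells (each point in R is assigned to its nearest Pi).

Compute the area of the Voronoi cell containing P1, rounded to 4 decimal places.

Area of P1's cell: 431.2683

1. box [0,55]×[0,22]: [(0, 0) (55, 0) (55, 22) (0, 22)]
2. ⊥bis P1·P0 via (30.43,7.83): [(0, 0) (29.2265, 0) (32.6079, 22) (0, 22)]  |A|=680.1791
3. ⊥bis P1·P2 via (11.245,10.28): [(10.258, 0) (29.2265, 0) (32.6079, 22) (12.3702, 22)]  |A|=431.2683
4. canonical 4-gon: [(10.258, 0) (29.2265, 0) (32.6079, 22) (12.3702, 22)]
5. shoelace: 431.2683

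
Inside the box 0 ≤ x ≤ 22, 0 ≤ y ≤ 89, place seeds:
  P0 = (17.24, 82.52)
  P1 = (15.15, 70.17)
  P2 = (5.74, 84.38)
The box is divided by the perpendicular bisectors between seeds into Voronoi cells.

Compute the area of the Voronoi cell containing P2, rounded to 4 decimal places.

Area of P2's cell: 170.2497

1. box [0,22]×[0,89]: [(0, 0) (22, 0) (22, 89) (0, 89)]
2. ⊥bis P2·P0 via (11.49,83.45): [(0, 12.4097) (12.3877, 89) (0, 89)]  |A|=474.3871
3. ⊥bis P2·P1 via (10.445,77.275): [(0, 70.3582) (10.4968, 77.3093) (12.3877, 89) (0, 89)]  |A|=170.2497
4. canonical 4-gon: [(0, 70.3582) (10.4968, 77.3093) (12.3877, 89) (0, 89)]
5. shoelace: 170.2497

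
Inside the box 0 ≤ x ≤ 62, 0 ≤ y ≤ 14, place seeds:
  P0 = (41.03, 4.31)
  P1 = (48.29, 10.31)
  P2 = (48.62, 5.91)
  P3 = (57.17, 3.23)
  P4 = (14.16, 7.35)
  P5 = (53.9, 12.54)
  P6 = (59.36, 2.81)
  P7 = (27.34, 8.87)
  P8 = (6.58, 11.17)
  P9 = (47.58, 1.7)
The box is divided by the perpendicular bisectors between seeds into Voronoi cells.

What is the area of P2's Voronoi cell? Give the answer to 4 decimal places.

Area of P2's cell: 37.9482

1. box [0,62]×[0,14]: [(0, 0) (62, 0) (62, 14) (0, 14)]
2. ⊥bis P2·P0 via (44.825,5.11): [(45.9022, 0) (62, 0) (62, 14) (42.951, 14)]  |A|=246.0279
3. ⊥bis P2·P1 via (48.455,8.11): [(44.2589, 7.7953) (45.9022, 0) (62, 0) (62, 9.1259)]  |A|=143.6949
4. ⊥bis P2·P3 via (52.895,4.57): [(54.1382, 8.5362) (44.2589, 7.7953) (45.9022, 0) (51.4625, 0)]  |A|=62.8469
5. ⊥bis P2·P4 via (31.39,6.63): [(54.1382, 8.5362) (44.2589, 7.7953) (45.9022, 0) (51.4625, 0)]  |A|=62.8469
6. ⊥bis P2·P5 via (51.26,9.225): [(53.736, 7.2531) (52.2982, 8.3982) (44.2589, 7.7953) (45.9022, 0) (51.4625, 0)]  |A|=61.6942
7. ⊥bis P2·P6 via (53.99,4.36): [(53.736, 7.2531) (52.2982, 8.3982) (44.2589, 7.7953) (45.9022, 0) (51.4625, 0)]  |A|=61.6942
8. ⊥bis P2·P7 via (37.98,7.39): [(53.736, 7.2531) (52.2982, 8.3982) (44.2589, 7.7953) (45.9022, 0) (51.4625, 0)]  |A|=61.6942
9. ⊥bis P2·P8 via (27.6,8.54): [(53.736, 7.2531) (52.2982, 8.3982) (44.2589, 7.7953) (45.9022, 0) (51.4625, 0)]  |A|=61.6942
10. ⊥bis P2·P9 via (48.1,3.805): [(52.3278, 2.7606) (53.736, 7.2531) (52.2982, 8.3982) (44.2589, 7.7953) (44.9353, 4.5868)]  |A|=37.9482
11. canonical 5-gon: [(52.3278, 2.7606) (53.736, 7.2531) (52.2982, 8.3982) (44.2589, 7.7953) (44.9353, 4.5868)]
12. shoelace: 37.9482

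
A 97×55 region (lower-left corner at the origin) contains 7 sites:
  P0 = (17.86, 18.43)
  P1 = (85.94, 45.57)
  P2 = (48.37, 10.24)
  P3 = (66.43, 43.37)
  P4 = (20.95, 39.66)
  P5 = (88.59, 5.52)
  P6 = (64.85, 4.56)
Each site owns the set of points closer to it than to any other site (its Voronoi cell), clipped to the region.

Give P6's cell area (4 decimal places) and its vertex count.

1. box [0,97]×[0,55]: [(0, 0) (97, 0) (97, 55) (0, 55)]
2. ⊥bis P6·P0 via (41.355,11.495): [(37.962, 0) (97, 0) (97, 55) (54.1963, 55)]  |A|=2800.6449
3. ⊥bis P6·P1 via (75.395,25.065): [(49.3187, 38.4751) (37.962, 0) (97, 0) (97, 13.9543)]  |A|=1468.4264
4. ⊥bis P6·P2 via (56.61,7.4): [(64.61, 30.6113) (54.0595, 0) (97, 0) (97, 13.9543)]  |A|=883.2226
5. ⊥bis P6·P3 via (65.64,23.965): [(78.5565, 23.4392) (62.3652, 24.0983) (54.0595, 0) (97, 0) (97, 13.9543)]  |A|=829.7559
6. ⊥bis P6·P4 via (42.9,22.11): [(78.5565, 23.4392) (62.3652, 24.0983) (54.0595, 0) (97, 0) (97, 13.9543)]  |A|=829.7559
7. ⊥bis P6·P5 via (76.72,5.04): [(75.9717, 23.5444) (62.3652, 24.0983) (54.0595, 0) (76.9238, 0)]  |A|=435.4098
8. canonical 4-gon: [(75.9717, 23.5444) (62.3652, 24.0983) (54.0595, 0) (76.9238, 0)]
9. shoelace: 435.4098

Area of P6's cell: 435.4098 (4 vertices)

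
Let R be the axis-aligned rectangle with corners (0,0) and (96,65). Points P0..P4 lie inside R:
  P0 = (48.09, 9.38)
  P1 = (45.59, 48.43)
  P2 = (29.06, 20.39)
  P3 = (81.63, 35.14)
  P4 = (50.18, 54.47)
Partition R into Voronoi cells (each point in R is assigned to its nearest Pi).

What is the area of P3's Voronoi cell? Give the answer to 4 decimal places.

Area of P3's cell: 1749.9242

1. box [0,96]×[0,65]: [(0, 0) (96, 0) (96, 65) (0, 65)]
2. ⊥bis P3·P0 via (64.86,22.26): [(81.9565, 0) (96, 0) (96, 65) (32.034, 65)]  |A|=2535.3062
3. ⊥bis P3·P1 via (63.61,41.785): [(59.151, 29.6932) (81.9565, 0) (96, 0) (96, 65) (72.1707, 65)]  |A|=1826.7572
4. ⊥bis P3·P2 via (55.345,27.765): [(59.151, 29.6932) (81.9565, 0) (96, 0) (96, 65) (72.1707, 65)]  |A|=1826.7572
5. ⊥bis P3·P4 via (65.905,44.805): [(62.9518, 40.0002) (59.151, 29.6932) (81.9565, 0) (96, 0) (96, 65) (78.3174, 65)]  |A|=1749.9242
6. canonical 6-gon: [(62.9518, 40.0002) (59.151, 29.6932) (81.9565, 0) (96, 0) (96, 65) (78.3174, 65)]
7. shoelace: 1749.9242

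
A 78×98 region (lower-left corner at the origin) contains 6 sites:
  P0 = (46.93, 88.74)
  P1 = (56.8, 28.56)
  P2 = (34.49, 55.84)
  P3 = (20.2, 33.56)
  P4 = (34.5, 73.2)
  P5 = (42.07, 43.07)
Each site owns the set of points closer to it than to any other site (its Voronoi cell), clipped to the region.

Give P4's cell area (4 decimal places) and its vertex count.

1. box [0,78]×[0,98]: [(0, 0) (78, 0) (78, 98) (0, 98)]
2. ⊥bis P4·P0 via (40.715,80.97): [(0, 0) (78, 0) (78, 51.1468) (19.4241, 98) (0, 98)]  |A|=6271.7652
3. ⊥bis P4·P1 via (45.65,50.88): [(0, 28.0755) (65.7686, 60.9303) (19.4241, 98) (0, 98)]  |A|=2659.4436
4. ⊥bis P4·P2 via (34.495,64.52): [(0, 64.5399) (61.3001, 64.5046) (19.4241, 98) (0, 98)]  |A|=1350.8638
5. ⊥bis P4·P3 via (27.35,53.38): [(0, 64.5399) (61.3001, 64.5046) (19.4241, 98) (0, 98)]  |A|=1350.8638
6. ⊥bis P4·P5 via (38.285,58.135): [(0, 64.5399) (61.3001, 64.5046) (19.4241, 98) (0, 98)]  |A|=1350.8638
7. canonical 4-gon: [(0, 64.5399) (61.3001, 64.5046) (19.4241, 98) (0, 98)]
8. shoelace: 1350.8638

Area of P4's cell: 1350.8638 (4 vertices)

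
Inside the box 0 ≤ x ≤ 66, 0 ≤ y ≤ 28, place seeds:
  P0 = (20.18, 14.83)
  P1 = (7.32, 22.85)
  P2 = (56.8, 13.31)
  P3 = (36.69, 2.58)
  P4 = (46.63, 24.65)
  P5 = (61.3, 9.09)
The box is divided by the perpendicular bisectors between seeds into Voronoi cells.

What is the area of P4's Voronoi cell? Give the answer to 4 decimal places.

Area of P4's cell: 291.2170

1. box [0,66]×[0,28]: [(0, 0) (66, 0) (66, 28) (0, 28)]
2. ⊥bis P4·P0 via (33.405,19.74): [(40.7338, 0) (66, 0) (66, 28) (30.3383, 28)]  |A|=852.99
3. ⊥bis P4·P1 via (26.975,23.75): [(40.7338, 0) (66, 0) (66, 28) (30.3383, 28)]  |A|=852.99
4. ⊥bis P4·P2 via (51.715,18.98): [(38.1903, 6.8507) (61.7727, 28) (30.3383, 28)]  |A|=332.4066
5. ⊥bis P4·P3 via (41.66,13.615): [(34.4781, 16.8496) (44.3712, 12.3939) (61.7727, 28) (30.3383, 28)]  |A|=291.217
6. ⊥bis P4·P5 via (53.965,16.87): [(34.4781, 16.8496) (44.3712, 12.3939) (61.7727, 28) (30.3383, 28)]  |A|=291.217
7. canonical 4-gon: [(34.4781, 16.8496) (44.3712, 12.3939) (61.7727, 28) (30.3383, 28)]
8. shoelace: 291.217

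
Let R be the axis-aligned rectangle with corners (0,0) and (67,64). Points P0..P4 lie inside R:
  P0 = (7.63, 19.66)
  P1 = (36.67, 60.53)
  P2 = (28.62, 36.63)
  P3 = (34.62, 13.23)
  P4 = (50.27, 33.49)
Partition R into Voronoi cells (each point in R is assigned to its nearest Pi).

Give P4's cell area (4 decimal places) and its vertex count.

1. box [0,67]×[0,64]: [(0, 0) (67, 0) (67, 64) (0, 64)]
2. ⊥bis P4·P0 via (28.95,26.575): [(37.5694, 0) (67, 0) (67, 64) (16.8115, 64)]  |A|=2547.812
3. ⊥bis P4·P1 via (43.47,47.01): [(25.2881, 37.8652) (37.5694, 0) (67, 0) (67, 58.8446)]  |A|=1784.4589
4. ⊥bis P4·P2 via (39.445,35.06): [(40.9978, 45.7666) (35.3517, 6.8374) (37.5694, 0) (67, 0) (67, 58.8446)]  |A|=1500.981
5. ⊥bis P4·P3 via (42.445,23.36): [(40.9978, 45.7666) (38.2213, 26.6226) (67, 4.3923) (67, 58.8446)]  |A|=1014.2703
6. canonical 4-gon: [(40.9978, 45.7666) (38.2213, 26.6226) (67, 4.3923) (67, 58.8446)]
7. shoelace: 1014.2703

Area of P4's cell: 1014.2703 (4 vertices)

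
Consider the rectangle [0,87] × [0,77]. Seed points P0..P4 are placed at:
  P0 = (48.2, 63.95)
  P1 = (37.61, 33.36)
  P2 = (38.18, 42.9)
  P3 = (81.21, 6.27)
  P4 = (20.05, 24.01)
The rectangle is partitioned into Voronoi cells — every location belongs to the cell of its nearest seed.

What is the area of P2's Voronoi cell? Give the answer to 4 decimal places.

1. box [0,87]×[0,77]: [(0, 0) (87, 0) (87, 77) (0, 77)]
2. ⊥bis P2·P0 via (43.19,53.425): [(0, 73.9839) (0, 0) (87, 0) (87, 32.571)]  |A|=4635.137
3. ⊥bis P2·P1 via (37.895,38.13): [(80.6938, 35.5728) (0, 73.9839) (0, 40.3942)]  |A|=1355.2394
4. ⊥bis P2·P3 via (59.695,24.585): [(69.6122, 36.2349) (72.4066, 39.5176) (0, 73.9839) (0, 40.3942)]  |A|=1336.1258
5. ⊥bis P2·P4 via (29.115,33.455): [(23.3378, 38.9998) (69.6122, 36.2349) (72.4066, 39.5176) (0, 73.9839) (0, 61.3986)]  |A|=1091.027
6. canonical 5-gon: [(23.3378, 38.9998) (69.6122, 36.2349) (72.4066, 39.5176) (0, 73.9839) (0, 61.3986)]
7. shoelace: 1091.027

Area of P2's cell: 1091.0270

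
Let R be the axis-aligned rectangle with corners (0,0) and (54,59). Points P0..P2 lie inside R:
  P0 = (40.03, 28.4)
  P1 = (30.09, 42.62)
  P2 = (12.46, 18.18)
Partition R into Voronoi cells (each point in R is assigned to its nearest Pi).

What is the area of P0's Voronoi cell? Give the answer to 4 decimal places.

1. box [0,54]×[0,59]: [(0, 0) (54, 0) (54, 59) (0, 59)]
2. ⊥bis P0·P1 via (35.06,35.51): [(0, 11.0025) (0, 0) (54, 0) (54, 48.7494)]  |A|=1613.3005
3. ⊥bis P0·P2 via (26.245,23.29): [(24.4614, 28.1014) (34.8784, 0) (54, 0) (54, 48.7494)]  |A|=988.6647
4. canonical 4-gon: [(24.4614, 28.1014) (34.8784, 0) (54, 0) (54, 48.7494)]
5. shoelace: 988.6647

Area of P0's cell: 988.6647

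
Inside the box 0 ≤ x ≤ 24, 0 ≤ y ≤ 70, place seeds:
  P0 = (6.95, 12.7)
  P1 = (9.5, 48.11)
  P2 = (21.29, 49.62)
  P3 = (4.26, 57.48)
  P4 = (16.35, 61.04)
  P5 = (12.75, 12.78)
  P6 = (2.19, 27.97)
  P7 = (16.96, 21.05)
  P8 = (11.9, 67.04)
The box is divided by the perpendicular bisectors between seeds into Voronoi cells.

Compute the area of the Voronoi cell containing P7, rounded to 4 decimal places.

1. box [0,24]×[0,70]: [(0, 0) (24, 0) (24, 70) (0, 70)]
2. ⊥bis P7·P0 via (11.955,16.875): [(0, 31.2067) (24, 2.4354) (24, 70) (0, 70)]  |A|=1276.2947
3. ⊥bis P7·P1 via (13.23,34.58): [(0.1858, 30.9839) (24, 2.4354) (24, 37.5491)]  |A|=418.102
4. ⊥bis P7·P2 via (19.125,35.335): [(17.0883, 35.6437) (0.1858, 30.9839) (24, 2.4354) (24, 34.5962)]  |A|=407.897
5. ⊥bis P7·P3 via (10.61,39.265): [(17.0883, 35.6437) (0.1858, 30.9839) (24, 2.4354) (24, 34.5962)]  |A|=407.897
6. ⊥bis P7·P4 via (16.655,41.045): [(17.0883, 35.6437) (0.1858, 30.9839) (24, 2.4354) (24, 34.5962)]  |A|=407.897
7. ⊥bis P7·P5 via (14.855,16.915): [(17.0883, 35.6437) (0.1858, 30.9839) (9.7566, 19.5104) (24, 12.2596) (24, 34.5962)]  |A|=337.9325
8. ⊥bis P7·P6 via (9.575,24.51): [(17.0883, 35.6437) (14.4506, 34.9165) (8.1404, 21.448) (9.7566, 19.5104) (24, 12.2596) (24, 34.5962)]  |A|=254.2772
9. ⊥bis P7·P8 via (14.43,44.045): [(17.0883, 35.6437) (14.4506, 34.9165) (8.1404, 21.448) (9.7566, 19.5104) (24, 12.2596) (24, 34.5962)]  |A|=254.2772
10. canonical 6-gon: [(17.0883, 35.6437) (14.4506, 34.9165) (8.1404, 21.448) (9.7566, 19.5104) (24, 12.2596) (24, 34.5962)]
11. shoelace: 254.2772

Area of P7's cell: 254.2772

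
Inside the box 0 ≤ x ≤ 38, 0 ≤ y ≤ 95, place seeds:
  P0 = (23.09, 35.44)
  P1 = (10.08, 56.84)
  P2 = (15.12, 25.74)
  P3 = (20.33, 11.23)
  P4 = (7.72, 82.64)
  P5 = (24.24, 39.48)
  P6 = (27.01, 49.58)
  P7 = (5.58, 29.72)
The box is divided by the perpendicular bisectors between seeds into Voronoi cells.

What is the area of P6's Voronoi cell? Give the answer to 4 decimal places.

1. box [0,38]×[0,95]: [(0, 0) (38, 0) (38, 95) (0, 95)]
2. ⊥bis P6·P0 via (25.05,42.51): [(0, 49.4546) (38, 38.9199) (38, 95) (0, 95)]  |A|=1930.8853
3. ⊥bis P6·P1 via (18.545,53.21): [(15.1353, 45.2586) (38, 38.9199) (38, 95) (36.4656, 95)]  |A|=679.2905
4. ⊥bis P6·P2 via (21.065,37.66): [(15.1353, 45.2586) (38, 38.9199) (38, 95) (36.4656, 95)]  |A|=679.2905
5. ⊥bis P6·P3 via (23.67,30.405): [(15.1353, 45.2586) (38, 38.9199) (38, 95) (36.4656, 95)]  |A|=679.2905
6. ⊥bis P6·P4 via (17.365,66.11): [(26.3167, 71.3332) (15.1353, 45.2586) (38, 38.9199) (38, 78.1502)]  |A|=562.702
7. ⊥bis P6·P5 via (25.625,44.53): [(26.3167, 71.3332) (15.9595, 47.1808) (38, 41.1361) (38, 78.1502)]  |A|=513.6918
8. ⊥bis P6·P7 via (16.295,39.65): [(26.3167, 71.3332) (15.9595, 47.1808) (38, 41.1361) (38, 78.1502)]  |A|=513.6918
9. canonical 4-gon: [(26.3167, 71.3332) (15.9595, 47.1808) (38, 41.1361) (38, 78.1502)]
10. shoelace: 513.6918

Area of P6's cell: 513.6918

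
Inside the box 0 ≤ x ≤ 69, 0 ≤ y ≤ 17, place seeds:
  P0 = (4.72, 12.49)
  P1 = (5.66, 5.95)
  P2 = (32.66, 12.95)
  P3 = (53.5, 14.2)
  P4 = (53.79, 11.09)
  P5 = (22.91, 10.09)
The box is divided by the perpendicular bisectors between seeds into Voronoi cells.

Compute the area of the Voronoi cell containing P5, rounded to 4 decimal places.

Area of P5's cell: 238.5240

1. box [0,69]×[0,17]: [(0, 0) (69, 0) (69, 17) (0, 17)]
2. ⊥bis P5·P0 via (13.815,11.29): [(12.3254, 0) (69, 0) (69, 17) (14.5684, 17)]  |A|=944.4029
3. ⊥bis P5·P1 via (14.285,8.02): [(13.7033, 10.4436) (16.2098, 0) (69, 0) (69, 17) (14.5684, 17)]  |A|=924.1193
4. ⊥bis P5·P2 via (27.785,11.52): [(13.7033, 10.4436) (16.2098, 0) (31.1642, 0) (26.1775, 17) (14.5684, 17)]  |A|=238.524
5. ⊥bis P5·P3 via (38.205,12.145): [(13.7033, 10.4436) (16.2098, 0) (31.1642, 0) (26.1775, 17) (14.5684, 17)]  |A|=238.524
6. ⊥bis P5·P4 via (38.35,10.59): [(13.7033, 10.4436) (16.2098, 0) (31.1642, 0) (26.1775, 17) (14.5684, 17)]  |A|=238.524
7. canonical 5-gon: [(13.7033, 10.4436) (16.2098, 0) (31.1642, 0) (26.1775, 17) (14.5684, 17)]
8. shoelace: 238.524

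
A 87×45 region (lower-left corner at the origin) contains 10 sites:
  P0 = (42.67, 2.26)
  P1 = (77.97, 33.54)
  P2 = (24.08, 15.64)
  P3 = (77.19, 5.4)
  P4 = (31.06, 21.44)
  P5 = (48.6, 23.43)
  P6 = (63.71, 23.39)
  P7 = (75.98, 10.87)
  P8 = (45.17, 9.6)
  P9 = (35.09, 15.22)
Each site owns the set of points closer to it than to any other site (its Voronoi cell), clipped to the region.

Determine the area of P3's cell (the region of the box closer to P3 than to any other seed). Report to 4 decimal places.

Area of P3's cell: 198.9500

1. box [0,87]×[0,45]: [(0, 0) (87, 0) (87, 45) (0, 45)]
2. ⊥bis P3·P0 via (59.93,3.83): [(60.2784, 0) (87, 0) (87, 45) (56.1851, 45)]  |A|=1294.5715
3. ⊥bis P3·P1 via (77.58,19.47): [(58.4591, 20) (60.2784, 0) (87, 0) (87, 19.2089)]  |A|=541.3353
4. ⊥bis P3·P2 via (50.635,10.52): [(58.4591, 20) (60.2784, 0) (87, 0) (87, 19.2089)]  |A|=541.3353
5. ⊥bis P3·P4 via (54.125,13.42): [(58.4591, 20) (60.2784, 0) (87, 0) (87, 19.2089)]  |A|=541.3353
6. ⊥bis P3·P5 via (62.895,14.415): [(66.2804, 19.7832) (59.4623, 8.9718) (60.2784, 0) (87, 0) (87, 19.2089)]  |A|=498.3167
7. ⊥bis P3·P6 via (70.45,14.395): [(77.2357, 19.4795) (59.7016, 6.3412) (60.2784, 0) (87, 0) (87, 19.2089)]  |A|=413.4257
8. ⊥bis P3·P7 via (76.585,8.135): [(59.8746, 4.4386) (60.2784, 0) (87, 0) (87, 10.4389)]  |A|=200.8817
9. ⊥bis P3·P8 via (61.18,7.5): [(60.8054, 4.6445) (60.2447, 0.3698) (60.2784, 0) (87, 0) (87, 10.4389)]  |A|=198.95
10. ⊥bis P3·P9 via (56.14,10.31): [(60.8054, 4.6445) (60.2447, 0.3698) (60.2784, 0) (87, 0) (87, 10.4389)]  |A|=198.95
11. canonical 5-gon: [(60.8054, 4.6445) (60.2447, 0.3698) (60.2784, 0) (87, 0) (87, 10.4389)]
12. shoelace: 198.95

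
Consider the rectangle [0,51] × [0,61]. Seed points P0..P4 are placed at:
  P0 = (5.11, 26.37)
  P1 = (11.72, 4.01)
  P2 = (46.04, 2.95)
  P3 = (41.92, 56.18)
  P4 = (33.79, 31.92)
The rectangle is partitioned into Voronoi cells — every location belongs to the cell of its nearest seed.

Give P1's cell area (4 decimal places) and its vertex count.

1. box [0,51]×[0,61]: [(0, 0) (51, 0) (51, 61) (0, 61)]
2. ⊥bis P1·P0 via (8.415,15.19): [(0, 12.7024) (0, 0) (51, 0) (51, 27.7789)]  |A|=1032.2716
3. ⊥bis P1·P2 via (28.88,3.48): [(29.4336, 21.4035) (0, 12.7024) (0, 0) (28.7725, 0)]  |A|=494.8539
4. ⊥bis P1·P3 via (26.82,30.095): [(29.4336, 21.4035) (0, 12.7024) (0, 0) (28.7725, 0)]  |A|=494.8539
5. ⊥bis P1·P4 via (22.755,17.965): [(29.1707, 12.8918) (21.4073, 19.0307) (0, 12.7024) (0, 0) (28.7725, 0)]  |A|=461.007
6. canonical 5-gon: [(29.1707, 12.8918) (21.4073, 19.0307) (0, 12.7024) (0, 0) (28.7725, 0)]
7. shoelace: 461.007

Area of P1's cell: 461.0070 (5 vertices)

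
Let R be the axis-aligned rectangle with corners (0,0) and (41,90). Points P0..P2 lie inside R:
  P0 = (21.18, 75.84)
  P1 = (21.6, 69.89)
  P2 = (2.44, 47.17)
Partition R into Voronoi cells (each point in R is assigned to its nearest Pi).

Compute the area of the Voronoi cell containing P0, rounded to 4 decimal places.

1. box [0,41]×[0,90]: [(0, 0) (41, 0) (41, 90) (0, 90)]
2. ⊥bis P0·P1 via (21.39,72.865): [(0, 71.3551) (41, 74.2492) (41, 90) (0, 90)]  |A|=705.1108
3. ⊥bis P0·P2 via (11.81,61.505): [(0, 71.3551) (41, 74.2492) (41, 90) (0, 90)]  |A|=705.1108
4. canonical 4-gon: [(0, 71.3551) (41, 74.2492) (41, 90) (0, 90)]
5. shoelace: 705.1108

Area of P0's cell: 705.1108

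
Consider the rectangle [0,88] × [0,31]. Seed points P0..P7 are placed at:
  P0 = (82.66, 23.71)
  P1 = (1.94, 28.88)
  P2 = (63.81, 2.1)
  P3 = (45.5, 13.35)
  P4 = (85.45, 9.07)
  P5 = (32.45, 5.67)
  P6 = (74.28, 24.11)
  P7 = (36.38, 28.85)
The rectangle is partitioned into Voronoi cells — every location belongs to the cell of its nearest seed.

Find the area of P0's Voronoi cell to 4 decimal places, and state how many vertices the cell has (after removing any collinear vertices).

Area of P0's cell: 141.2977 (4 vertices)

1. box [0,88]×[0,31]: [(0, 0) (88, 0) (88, 31) (0, 31)]
2. ⊥bis P0·P1 via (42.3,26.295): [(40.6158, 0) (88, 0) (88, 31) (42.6013, 31)]  |A|=1438.1335
3. ⊥bis P0·P2 via (73.235,12.905): [(88, 0.0258) (88, 31) (52.4905, 31)]  |A|=549.9391
4. ⊥bis P0·P3 via (64.08,18.53): [(63.2104, 21.6493) (88, 0.0258) (88, 31) (60.6034, 31)]  |A|=512.0085
5. ⊥bis P0·P4 via (84.055,16.39): [(63.2104, 21.6493) (71.8962, 14.0728) (88, 17.1418) (88, 31) (60.6034, 31)]  |A|=374.1915
6. ⊥bis P0·P5 via (57.555,14.69): [(63.2104, 21.6493) (71.8962, 14.0728) (88, 17.1418) (88, 31) (60.6034, 31)]  |A|=374.1915
7. ⊥bis P0·P6 via (78.47,23.91): [(78.0565, 15.2468) (88, 17.1418) (88, 31) (78.8084, 31)]  |A|=141.2977
8. ⊥bis P0·P7 via (59.52,26.28): [(78.0565, 15.2468) (88, 17.1418) (88, 31) (78.8084, 31)]  |A|=141.2977
9. canonical 4-gon: [(78.0565, 15.2468) (88, 17.1418) (88, 31) (78.8084, 31)]
10. shoelace: 141.2977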